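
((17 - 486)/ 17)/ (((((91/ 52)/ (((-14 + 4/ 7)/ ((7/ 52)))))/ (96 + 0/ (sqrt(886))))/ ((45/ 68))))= 1414782720/ 14161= 99906.98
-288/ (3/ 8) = -768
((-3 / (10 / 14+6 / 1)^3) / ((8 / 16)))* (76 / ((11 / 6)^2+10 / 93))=-3562272 / 8202017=-0.43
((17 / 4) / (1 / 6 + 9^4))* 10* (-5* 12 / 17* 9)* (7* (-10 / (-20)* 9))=-255150 / 39367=-6.48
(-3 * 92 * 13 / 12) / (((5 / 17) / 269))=-1367327 / 5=-273465.40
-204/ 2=-102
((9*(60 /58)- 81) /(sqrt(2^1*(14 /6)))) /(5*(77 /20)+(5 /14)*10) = -462*sqrt(42) /2059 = -1.45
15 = 15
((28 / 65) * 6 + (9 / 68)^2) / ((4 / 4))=782097 / 300560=2.60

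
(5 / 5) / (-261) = -1 / 261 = -0.00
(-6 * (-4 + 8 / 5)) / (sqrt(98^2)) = 36 / 245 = 0.15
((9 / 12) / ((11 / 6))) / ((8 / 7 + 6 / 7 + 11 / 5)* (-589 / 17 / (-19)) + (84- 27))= 0.01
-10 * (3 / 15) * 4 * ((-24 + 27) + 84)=-696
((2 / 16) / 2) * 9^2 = 81 / 16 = 5.06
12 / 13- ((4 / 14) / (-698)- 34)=1109135 / 31759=34.92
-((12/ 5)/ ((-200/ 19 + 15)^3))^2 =-0.00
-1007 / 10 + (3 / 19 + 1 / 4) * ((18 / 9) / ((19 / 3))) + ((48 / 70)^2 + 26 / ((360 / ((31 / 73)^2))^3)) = -6251098024186359946465403 / 62447915933255750688000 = -100.10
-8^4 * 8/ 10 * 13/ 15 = -212992/ 75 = -2839.89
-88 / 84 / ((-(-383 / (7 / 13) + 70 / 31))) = -682 / 461577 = -0.00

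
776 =776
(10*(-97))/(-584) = 485/292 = 1.66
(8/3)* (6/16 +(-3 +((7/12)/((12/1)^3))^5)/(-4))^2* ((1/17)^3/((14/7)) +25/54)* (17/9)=9141071568824496793930850563603974116503238040425/3096529437112951024952255230861241926857214918656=2.95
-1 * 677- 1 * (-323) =-354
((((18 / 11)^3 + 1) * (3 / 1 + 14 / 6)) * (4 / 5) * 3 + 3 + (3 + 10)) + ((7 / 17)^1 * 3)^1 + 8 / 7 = 69107893 / 791945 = 87.26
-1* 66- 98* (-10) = 914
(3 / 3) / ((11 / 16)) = 16 / 11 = 1.45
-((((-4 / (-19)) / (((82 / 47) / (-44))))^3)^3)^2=-125443898254306673689296977521364360103707566713551211230559993856 / 11160258089411829136498574959273691615632218045839161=-11240232730219.76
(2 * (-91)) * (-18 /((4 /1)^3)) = 51.19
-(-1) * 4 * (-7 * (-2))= 56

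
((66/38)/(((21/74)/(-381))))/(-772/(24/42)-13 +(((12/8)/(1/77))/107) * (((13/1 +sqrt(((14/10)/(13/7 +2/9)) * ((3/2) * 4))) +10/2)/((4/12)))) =570167262 * sqrt(3930)/4015040562137 +50193754798980/28105283934959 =1.79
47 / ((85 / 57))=2679 / 85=31.52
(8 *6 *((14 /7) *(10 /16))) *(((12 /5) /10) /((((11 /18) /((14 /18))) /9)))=9072 /55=164.95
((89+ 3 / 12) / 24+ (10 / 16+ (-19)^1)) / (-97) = 469 / 3104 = 0.15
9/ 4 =2.25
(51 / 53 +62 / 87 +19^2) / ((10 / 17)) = 14214499 / 23055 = 616.55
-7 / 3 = -2.33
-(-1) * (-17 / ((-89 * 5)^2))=-17 / 198025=-0.00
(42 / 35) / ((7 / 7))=6 / 5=1.20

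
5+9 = 14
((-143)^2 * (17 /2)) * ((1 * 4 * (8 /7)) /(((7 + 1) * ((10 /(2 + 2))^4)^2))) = 177988096 /2734375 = 65.09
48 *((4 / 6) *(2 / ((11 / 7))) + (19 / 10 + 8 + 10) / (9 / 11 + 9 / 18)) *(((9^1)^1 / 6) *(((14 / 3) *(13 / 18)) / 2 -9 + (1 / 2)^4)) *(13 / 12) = -3107500513 / 344520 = -9019.80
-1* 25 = -25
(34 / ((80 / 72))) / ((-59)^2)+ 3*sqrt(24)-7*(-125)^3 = 6*sqrt(6)+ 237958984528 / 17405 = 13671889.71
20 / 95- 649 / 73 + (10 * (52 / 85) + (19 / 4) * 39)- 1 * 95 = 8270359 / 94316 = 87.69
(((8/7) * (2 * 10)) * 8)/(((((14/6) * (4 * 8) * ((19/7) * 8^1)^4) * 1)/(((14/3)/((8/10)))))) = 0.00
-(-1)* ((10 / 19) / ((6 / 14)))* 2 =140 / 57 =2.46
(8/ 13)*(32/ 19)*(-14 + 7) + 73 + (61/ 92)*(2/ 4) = 3003043/ 45448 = 66.08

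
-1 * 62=-62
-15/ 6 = -5/ 2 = -2.50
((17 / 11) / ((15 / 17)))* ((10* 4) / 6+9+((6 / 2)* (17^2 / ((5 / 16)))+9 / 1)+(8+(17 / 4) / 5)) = 1947571 / 396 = 4918.11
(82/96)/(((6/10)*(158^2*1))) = 205/3594816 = 0.00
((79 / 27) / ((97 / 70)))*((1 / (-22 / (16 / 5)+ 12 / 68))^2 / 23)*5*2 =1022828800 / 49991951277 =0.02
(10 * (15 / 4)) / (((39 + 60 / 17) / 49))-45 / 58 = 42.43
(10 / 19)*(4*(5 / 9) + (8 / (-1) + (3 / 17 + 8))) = 3670 / 2907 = 1.26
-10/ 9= -1.11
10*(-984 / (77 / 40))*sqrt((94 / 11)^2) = -36998400 / 847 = -43681.70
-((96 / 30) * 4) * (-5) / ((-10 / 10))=-64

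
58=58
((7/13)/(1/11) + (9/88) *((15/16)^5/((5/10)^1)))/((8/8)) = 3641422363/599785472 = 6.07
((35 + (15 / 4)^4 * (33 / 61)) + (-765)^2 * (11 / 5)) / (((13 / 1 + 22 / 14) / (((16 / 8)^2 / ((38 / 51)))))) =140754173735 / 296704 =474392.57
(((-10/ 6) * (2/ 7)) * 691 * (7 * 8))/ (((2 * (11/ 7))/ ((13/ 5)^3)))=-85015112/ 825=-103048.62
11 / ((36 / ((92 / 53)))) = 0.53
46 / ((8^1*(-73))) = -23 / 292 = -0.08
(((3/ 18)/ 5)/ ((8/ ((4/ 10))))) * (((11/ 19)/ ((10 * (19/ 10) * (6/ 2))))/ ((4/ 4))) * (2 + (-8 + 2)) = -11/ 162450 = -0.00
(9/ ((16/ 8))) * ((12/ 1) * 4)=216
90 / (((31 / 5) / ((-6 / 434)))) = -1350 / 6727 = -0.20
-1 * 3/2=-3/2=-1.50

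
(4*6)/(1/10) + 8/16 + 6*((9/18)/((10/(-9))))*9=1081/5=216.20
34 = 34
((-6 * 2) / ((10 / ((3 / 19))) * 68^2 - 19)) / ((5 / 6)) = -216 / 4392515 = -0.00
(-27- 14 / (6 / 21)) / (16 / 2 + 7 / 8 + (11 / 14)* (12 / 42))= -29792 / 3567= -8.35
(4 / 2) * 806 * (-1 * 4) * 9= -58032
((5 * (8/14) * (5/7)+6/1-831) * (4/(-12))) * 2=80650/147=548.64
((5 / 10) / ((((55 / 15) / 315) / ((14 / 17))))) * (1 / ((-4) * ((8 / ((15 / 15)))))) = -6615 / 5984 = -1.11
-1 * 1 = -1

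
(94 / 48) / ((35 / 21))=47 / 40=1.18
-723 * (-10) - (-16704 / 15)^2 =-30821874 / 25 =-1232874.96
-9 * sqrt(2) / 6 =-3 * sqrt(2) / 2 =-2.12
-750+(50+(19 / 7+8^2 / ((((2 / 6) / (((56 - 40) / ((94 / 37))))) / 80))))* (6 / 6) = 31596513 / 329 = 96038.03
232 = 232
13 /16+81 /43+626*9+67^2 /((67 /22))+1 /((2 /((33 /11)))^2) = 4893707 /688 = 7112.95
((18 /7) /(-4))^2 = 81 /196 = 0.41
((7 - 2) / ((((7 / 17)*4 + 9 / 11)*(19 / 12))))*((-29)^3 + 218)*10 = -2711986200 / 8759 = -309622.81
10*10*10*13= 13000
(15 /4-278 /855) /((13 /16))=3604 /855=4.22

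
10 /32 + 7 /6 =71 /48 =1.48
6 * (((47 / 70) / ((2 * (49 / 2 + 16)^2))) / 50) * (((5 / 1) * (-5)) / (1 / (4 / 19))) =-188 / 1454355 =-0.00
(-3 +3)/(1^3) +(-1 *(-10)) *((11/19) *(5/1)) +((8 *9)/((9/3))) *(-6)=-2186/19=-115.05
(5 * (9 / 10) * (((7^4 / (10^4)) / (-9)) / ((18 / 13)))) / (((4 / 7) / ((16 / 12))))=-218491 / 1080000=-0.20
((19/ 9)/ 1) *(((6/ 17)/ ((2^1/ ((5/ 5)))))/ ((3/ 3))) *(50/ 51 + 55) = 20.86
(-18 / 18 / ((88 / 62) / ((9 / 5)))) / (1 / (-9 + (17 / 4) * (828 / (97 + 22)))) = -10044 / 385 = -26.09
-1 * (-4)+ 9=13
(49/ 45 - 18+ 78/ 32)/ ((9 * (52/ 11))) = -114631/ 336960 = -0.34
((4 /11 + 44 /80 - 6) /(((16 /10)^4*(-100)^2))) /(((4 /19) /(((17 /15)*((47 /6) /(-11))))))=5662513 /19031654400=0.00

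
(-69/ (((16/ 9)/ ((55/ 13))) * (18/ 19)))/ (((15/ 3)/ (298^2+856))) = -323246715/ 104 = -3108141.49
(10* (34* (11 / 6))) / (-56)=-935 / 84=-11.13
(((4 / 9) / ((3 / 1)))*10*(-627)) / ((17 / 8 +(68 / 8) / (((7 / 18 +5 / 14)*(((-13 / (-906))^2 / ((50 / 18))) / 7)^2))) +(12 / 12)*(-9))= -17955500992 / 1964381504618393667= -0.00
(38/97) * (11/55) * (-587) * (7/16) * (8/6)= -78071/2910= -26.83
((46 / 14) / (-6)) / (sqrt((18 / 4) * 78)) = -23 * sqrt(39) / 4914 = -0.03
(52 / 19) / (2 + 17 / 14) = 728 / 855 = 0.85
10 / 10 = 1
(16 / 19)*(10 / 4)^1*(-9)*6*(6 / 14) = -6480 / 133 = -48.72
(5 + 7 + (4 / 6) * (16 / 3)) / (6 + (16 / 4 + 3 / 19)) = 2660 / 1737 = 1.53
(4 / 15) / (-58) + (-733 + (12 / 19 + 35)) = -5763788 / 8265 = -697.37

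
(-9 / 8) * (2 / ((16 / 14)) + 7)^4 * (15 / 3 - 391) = 2606585625 / 1024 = 2545493.77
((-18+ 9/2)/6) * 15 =-135/4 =-33.75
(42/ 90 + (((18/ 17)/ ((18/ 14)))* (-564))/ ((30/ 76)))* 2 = -599858/ 255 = -2352.38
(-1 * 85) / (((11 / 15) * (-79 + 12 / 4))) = 1275 / 836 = 1.53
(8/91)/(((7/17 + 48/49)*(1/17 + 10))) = 16184/2576457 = 0.01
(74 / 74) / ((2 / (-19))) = -9.50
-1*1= -1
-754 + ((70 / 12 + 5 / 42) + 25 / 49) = -109888 / 147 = -747.54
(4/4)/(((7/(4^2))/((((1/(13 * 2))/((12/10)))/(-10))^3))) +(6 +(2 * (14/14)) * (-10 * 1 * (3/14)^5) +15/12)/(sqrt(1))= 231009775715/31903181856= 7.24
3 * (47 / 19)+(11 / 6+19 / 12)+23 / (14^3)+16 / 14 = 1875169 / 156408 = 11.99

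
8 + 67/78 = 691/78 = 8.86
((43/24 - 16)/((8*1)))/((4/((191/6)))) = -14.13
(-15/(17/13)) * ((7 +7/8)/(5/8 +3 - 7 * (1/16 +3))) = 1638/323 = 5.07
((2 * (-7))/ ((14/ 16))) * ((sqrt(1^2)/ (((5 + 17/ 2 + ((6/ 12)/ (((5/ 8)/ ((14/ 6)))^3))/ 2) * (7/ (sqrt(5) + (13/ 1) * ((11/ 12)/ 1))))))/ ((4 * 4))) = -160875/ 2505062 - 6750 * sqrt(5)/ 1252531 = -0.08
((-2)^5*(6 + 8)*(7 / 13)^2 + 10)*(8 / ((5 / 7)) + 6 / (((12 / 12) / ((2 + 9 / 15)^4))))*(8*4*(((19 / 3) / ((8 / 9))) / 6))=-1300203.28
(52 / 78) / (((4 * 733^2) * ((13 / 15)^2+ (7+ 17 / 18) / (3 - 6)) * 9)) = -25 / 1375997129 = -0.00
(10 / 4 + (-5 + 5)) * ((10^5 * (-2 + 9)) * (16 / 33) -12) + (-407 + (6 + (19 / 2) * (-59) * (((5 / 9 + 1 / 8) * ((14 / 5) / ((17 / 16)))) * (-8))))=7204045663 / 8415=856095.74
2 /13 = 0.15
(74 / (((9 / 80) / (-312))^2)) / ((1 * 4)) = 1280614400 / 9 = 142290488.89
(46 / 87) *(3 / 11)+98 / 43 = 33240 / 13717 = 2.42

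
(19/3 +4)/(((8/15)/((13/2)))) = 2015/16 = 125.94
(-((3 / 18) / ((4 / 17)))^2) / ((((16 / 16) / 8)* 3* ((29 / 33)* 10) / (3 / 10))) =-3179 / 69600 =-0.05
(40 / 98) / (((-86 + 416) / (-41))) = -82 / 1617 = -0.05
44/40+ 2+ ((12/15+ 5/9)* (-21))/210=667/225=2.96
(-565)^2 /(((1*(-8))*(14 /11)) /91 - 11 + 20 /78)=-136947525 /4657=-29406.81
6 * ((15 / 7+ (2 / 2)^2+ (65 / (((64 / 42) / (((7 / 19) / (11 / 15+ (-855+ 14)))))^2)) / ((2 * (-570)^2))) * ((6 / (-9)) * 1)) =-3731159522048345759 / 296796780162154496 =-12.57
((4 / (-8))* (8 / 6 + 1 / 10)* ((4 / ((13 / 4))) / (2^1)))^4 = 54700816 / 1445900625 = 0.04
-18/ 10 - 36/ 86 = -477/ 215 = -2.22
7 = 7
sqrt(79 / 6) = sqrt(474) / 6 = 3.63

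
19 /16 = 1.19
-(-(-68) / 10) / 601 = -34 / 3005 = -0.01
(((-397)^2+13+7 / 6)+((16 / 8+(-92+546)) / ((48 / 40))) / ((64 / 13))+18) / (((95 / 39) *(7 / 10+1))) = 98416253 / 2584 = 38086.79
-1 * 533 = -533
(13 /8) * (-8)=-13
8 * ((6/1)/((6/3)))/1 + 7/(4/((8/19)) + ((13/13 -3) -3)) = 230/9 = 25.56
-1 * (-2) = 2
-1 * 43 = -43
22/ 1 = 22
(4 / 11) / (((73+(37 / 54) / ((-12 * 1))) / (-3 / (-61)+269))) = 3867264 / 2883287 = 1.34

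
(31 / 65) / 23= 31 / 1495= 0.02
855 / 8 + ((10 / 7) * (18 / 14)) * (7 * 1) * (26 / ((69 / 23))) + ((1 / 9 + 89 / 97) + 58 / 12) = 10959005 / 48888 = 224.17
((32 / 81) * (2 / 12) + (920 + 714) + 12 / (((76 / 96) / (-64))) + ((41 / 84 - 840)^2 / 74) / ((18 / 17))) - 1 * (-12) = 5180893979929 / 535719744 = 9670.90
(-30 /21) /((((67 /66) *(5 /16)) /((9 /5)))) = -19008 /2345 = -8.11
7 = 7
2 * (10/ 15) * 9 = 12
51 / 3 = 17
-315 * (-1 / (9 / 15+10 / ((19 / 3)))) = 3325 / 23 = 144.57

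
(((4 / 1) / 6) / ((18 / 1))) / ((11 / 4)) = 4 / 297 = 0.01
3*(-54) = -162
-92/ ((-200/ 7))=161/ 50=3.22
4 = 4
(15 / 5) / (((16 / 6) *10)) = 0.11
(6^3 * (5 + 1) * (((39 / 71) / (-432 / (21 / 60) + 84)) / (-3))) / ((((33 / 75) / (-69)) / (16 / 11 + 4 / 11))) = -339066000 / 5764561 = -58.82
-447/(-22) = 447/22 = 20.32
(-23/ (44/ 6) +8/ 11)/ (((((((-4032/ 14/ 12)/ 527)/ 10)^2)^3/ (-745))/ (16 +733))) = 9899144808825897452040390625/ 65691648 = 150691071242814572897.31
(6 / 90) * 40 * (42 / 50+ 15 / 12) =418 / 75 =5.57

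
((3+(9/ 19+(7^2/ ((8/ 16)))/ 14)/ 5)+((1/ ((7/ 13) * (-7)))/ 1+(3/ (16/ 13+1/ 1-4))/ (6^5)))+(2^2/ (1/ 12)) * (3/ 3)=14494258333/ 277512480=52.23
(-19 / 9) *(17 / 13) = -323 / 117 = -2.76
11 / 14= 0.79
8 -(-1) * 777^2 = 603737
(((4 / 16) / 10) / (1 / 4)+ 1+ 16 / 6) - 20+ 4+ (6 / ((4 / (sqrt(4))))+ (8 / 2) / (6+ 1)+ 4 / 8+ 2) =-647 / 105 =-6.16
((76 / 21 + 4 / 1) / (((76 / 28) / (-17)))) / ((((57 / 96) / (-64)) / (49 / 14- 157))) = -855080960 / 1083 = -789548.44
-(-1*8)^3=512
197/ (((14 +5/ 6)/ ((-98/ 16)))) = -81.35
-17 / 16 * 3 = -51 / 16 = -3.19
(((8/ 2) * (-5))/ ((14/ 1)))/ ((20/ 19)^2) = -1.29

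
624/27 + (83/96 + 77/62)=25.22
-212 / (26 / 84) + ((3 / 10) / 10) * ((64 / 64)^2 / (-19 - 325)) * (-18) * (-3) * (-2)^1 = -684.91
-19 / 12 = -1.58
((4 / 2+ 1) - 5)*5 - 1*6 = -16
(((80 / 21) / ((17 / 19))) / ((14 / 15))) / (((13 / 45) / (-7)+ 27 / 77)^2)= 116386875 / 2442016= 47.66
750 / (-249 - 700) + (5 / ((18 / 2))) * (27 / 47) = -0.47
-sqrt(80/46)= -2*sqrt(230)/23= -1.32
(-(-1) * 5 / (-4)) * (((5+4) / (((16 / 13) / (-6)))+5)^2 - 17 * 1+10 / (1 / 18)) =-535765 / 256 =-2092.83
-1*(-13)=13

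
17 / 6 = 2.83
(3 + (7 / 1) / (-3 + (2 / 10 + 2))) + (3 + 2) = -3 / 4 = -0.75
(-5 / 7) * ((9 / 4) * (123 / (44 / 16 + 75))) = -5535 / 2177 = -2.54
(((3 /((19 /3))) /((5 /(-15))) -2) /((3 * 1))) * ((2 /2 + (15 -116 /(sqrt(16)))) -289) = 19630 /57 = 344.39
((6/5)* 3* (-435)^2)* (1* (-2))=-1362420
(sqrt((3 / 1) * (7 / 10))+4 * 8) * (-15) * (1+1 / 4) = -600 - 15 * sqrt(210) / 8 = -627.17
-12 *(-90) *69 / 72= 1035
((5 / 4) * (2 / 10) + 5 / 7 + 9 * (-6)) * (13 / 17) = -40.56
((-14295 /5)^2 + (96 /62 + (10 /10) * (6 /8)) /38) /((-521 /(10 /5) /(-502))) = 508807748253 /32302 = 15751586.53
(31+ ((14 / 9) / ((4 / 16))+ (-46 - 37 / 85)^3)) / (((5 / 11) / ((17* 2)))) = -7486601.53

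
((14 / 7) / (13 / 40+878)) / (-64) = -0.00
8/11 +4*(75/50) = 74/11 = 6.73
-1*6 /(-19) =6 /19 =0.32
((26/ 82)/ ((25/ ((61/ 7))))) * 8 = 6344/ 7175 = 0.88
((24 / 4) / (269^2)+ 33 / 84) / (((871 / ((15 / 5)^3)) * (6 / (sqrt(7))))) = 7165251 * sqrt(7) / 3529480136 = 0.01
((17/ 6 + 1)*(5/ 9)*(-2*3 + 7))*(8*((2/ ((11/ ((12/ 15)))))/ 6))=368/ 891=0.41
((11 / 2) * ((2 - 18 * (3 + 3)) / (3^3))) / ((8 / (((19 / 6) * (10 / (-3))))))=55385 / 1944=28.49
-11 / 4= -2.75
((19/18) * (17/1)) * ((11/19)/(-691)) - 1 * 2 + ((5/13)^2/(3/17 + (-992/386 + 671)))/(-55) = -25552309481014/12680804007729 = -2.02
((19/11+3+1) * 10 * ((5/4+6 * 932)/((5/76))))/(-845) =-4120074/715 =-5762.34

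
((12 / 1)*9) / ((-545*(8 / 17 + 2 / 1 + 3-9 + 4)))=-459 / 1090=-0.42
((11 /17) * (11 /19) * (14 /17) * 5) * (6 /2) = 25410 /5491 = 4.63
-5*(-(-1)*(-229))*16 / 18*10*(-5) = -458000 / 9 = -50888.89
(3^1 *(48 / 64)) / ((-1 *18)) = -1 / 8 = -0.12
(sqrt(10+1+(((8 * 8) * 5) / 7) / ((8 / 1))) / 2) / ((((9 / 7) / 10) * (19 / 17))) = 14.23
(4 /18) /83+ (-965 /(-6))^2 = 25867.36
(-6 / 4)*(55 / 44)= -15 / 8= -1.88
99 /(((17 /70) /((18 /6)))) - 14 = 20552 /17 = 1208.94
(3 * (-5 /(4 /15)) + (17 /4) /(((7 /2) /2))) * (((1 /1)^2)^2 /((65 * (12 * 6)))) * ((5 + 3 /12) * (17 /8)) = -25619 /199680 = -0.13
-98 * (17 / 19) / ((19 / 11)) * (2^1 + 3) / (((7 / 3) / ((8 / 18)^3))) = -837760 / 87723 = -9.55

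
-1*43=-43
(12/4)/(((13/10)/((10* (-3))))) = -900/13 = -69.23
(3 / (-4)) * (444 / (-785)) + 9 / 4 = 8397 / 3140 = 2.67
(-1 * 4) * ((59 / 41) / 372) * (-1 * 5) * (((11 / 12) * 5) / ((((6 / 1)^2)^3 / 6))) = 16225 / 355798656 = 0.00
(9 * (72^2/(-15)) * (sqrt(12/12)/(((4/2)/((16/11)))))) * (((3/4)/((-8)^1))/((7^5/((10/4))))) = 5832/184877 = 0.03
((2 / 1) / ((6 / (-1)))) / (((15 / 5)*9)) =-1 / 81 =-0.01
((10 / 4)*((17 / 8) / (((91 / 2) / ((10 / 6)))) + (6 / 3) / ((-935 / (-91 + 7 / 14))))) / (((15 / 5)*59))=277127 / 72288216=0.00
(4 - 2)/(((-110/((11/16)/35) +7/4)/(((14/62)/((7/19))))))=-152/694183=-0.00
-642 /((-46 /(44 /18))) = 2354 /69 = 34.12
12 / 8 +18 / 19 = 93 / 38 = 2.45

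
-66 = -66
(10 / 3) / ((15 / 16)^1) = 32 / 9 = 3.56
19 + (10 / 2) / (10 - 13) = 52 / 3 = 17.33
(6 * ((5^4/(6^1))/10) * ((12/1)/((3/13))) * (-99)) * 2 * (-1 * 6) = 3861000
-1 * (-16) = 16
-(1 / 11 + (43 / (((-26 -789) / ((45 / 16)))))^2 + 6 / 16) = -36505987 / 74818304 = -0.49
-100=-100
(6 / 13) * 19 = 8.77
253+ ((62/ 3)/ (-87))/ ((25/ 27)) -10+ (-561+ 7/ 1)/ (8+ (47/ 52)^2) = 3109692149/ 17284725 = 179.91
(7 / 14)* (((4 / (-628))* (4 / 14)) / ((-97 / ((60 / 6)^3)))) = 1000 / 106603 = 0.01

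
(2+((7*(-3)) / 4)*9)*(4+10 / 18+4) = -13937 / 36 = -387.14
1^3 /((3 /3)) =1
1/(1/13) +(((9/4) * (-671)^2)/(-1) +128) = -1012901.25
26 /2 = 13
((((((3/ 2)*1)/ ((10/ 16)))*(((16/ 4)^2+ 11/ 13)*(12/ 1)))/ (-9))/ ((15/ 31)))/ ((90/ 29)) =-525016/ 14625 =-35.90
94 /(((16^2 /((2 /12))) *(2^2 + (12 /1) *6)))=47 /58368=0.00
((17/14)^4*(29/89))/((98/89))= 2422109/3764768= 0.64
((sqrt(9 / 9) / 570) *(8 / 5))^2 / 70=8 / 71071875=0.00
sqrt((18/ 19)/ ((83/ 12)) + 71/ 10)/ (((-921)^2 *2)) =sqrt(1799782790)/ 26753521140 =0.00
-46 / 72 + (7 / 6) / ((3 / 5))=47 / 36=1.31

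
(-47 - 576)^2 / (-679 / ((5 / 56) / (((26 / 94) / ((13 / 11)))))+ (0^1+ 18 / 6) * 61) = -91210315 / 375259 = -243.06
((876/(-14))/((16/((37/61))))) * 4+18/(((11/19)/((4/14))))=-5685/9394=-0.61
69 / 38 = 1.82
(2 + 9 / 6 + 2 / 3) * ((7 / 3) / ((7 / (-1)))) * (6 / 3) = -25 / 9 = -2.78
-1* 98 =-98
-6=-6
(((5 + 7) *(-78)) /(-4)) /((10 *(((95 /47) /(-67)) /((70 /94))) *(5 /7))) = -384111 /475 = -808.65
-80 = -80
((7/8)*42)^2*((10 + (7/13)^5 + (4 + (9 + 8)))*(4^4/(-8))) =-498169132020/371293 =-1341714.31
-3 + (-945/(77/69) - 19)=-868.82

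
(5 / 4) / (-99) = -5 / 396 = -0.01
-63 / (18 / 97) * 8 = -2716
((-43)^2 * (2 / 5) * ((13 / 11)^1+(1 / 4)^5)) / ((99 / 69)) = 188862407 / 309760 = 609.71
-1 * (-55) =55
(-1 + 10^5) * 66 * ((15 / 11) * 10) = 89999100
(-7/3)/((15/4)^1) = -28/45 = -0.62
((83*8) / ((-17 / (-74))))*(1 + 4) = 245680 / 17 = 14451.76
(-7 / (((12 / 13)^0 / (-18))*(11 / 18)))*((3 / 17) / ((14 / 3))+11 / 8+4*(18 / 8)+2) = 957177 / 374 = 2559.30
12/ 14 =6/ 7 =0.86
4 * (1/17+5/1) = 344/17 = 20.24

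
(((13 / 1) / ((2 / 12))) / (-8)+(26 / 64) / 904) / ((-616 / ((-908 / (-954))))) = 0.02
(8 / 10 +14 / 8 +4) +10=16.55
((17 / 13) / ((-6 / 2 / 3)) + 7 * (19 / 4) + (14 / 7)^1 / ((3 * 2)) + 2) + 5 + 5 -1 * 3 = 6439 / 156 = 41.28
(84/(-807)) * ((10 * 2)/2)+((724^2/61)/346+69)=263421065/2838757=92.79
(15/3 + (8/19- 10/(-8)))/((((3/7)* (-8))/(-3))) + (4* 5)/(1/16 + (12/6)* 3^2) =1220221/175712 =6.94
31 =31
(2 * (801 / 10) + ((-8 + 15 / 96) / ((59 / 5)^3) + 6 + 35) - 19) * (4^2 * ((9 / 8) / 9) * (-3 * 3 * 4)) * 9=-484951190373 / 4107580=-118062.51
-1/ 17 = -0.06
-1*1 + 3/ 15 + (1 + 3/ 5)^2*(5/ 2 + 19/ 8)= 11.68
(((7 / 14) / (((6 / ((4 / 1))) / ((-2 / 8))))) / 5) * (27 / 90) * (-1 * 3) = 3 / 200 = 0.02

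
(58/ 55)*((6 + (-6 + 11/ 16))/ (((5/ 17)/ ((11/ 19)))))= 1.43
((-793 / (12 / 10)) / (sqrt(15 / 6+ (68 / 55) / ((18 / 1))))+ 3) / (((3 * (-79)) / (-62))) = -107.08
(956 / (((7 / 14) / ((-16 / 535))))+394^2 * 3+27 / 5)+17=249135172 / 535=465673.22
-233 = -233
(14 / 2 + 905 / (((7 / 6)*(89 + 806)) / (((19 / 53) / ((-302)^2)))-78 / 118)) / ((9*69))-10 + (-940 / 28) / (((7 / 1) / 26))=-3661272343686495124 / 27184448449810323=-134.68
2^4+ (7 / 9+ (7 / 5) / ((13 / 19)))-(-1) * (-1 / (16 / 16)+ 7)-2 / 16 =24.70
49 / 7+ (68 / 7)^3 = 316833 / 343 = 923.71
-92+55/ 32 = -2889/ 32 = -90.28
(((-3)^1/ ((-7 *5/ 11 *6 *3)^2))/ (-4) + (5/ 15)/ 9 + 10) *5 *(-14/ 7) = -5311721/ 52920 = -100.37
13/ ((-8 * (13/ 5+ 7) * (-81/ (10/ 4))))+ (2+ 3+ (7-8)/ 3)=290629/ 62208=4.67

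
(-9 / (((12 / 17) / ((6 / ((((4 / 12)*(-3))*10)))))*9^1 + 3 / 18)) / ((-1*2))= -459 / 1063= -0.43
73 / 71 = 1.03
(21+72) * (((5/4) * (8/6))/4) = 155/4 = 38.75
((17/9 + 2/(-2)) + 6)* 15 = 310/3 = 103.33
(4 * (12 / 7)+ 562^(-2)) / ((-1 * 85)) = -15160519 / 187927180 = -0.08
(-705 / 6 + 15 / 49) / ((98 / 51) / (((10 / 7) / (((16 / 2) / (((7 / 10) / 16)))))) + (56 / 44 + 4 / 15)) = -32215425 / 68035324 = -0.47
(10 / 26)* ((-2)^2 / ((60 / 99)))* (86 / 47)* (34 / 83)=96492 / 50713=1.90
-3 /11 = -0.27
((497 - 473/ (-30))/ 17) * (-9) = -46149/ 170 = -271.46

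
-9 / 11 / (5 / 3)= -27 / 55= -0.49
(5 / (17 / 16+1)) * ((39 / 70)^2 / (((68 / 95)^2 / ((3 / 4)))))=2745405 / 2492336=1.10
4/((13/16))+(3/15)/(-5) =1587/325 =4.88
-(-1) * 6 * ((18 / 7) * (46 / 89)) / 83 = 4968 / 51709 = 0.10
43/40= 1.08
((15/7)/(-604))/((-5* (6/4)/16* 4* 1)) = 0.00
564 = 564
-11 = -11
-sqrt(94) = -9.70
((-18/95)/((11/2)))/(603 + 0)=-4/70015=-0.00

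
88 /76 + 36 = 706 /19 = 37.16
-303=-303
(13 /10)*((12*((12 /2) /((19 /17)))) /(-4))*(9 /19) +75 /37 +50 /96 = -23624551 /3205680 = -7.37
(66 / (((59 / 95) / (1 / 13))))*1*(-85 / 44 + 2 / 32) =-93765 / 6136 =-15.28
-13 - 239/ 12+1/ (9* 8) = -2369/ 72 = -32.90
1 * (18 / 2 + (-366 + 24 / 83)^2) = 921427317 / 6889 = 133753.42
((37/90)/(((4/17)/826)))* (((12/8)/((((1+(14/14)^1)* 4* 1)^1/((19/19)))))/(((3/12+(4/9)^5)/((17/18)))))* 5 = 4779.80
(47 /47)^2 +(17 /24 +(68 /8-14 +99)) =2285 /24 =95.21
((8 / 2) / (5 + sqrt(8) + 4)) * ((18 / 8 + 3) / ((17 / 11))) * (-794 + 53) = -1540539 / 1241 + 342342 * sqrt(2) / 1241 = -851.24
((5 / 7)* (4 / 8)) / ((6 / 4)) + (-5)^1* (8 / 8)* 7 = -730 / 21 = -34.76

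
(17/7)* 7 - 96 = -79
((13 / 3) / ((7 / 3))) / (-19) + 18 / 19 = 113 / 133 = 0.85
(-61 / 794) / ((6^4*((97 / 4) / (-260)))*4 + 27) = 3965 / 23560362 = 0.00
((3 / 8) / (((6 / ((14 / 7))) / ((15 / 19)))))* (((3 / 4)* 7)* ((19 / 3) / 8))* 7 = 735 / 256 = 2.87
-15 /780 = -1 /52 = -0.02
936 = 936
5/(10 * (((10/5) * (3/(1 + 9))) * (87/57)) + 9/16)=304/591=0.51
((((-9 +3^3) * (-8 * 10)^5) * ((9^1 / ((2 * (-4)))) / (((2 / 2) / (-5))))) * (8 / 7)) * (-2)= 5308416000000 / 7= 758345142857.14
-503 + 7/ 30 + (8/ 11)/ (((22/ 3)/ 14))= -501.38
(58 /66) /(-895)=-29 /29535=-0.00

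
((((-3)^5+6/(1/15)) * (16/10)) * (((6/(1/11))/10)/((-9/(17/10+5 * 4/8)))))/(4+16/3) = 10098/125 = 80.78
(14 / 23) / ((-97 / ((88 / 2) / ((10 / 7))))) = -2156 / 11155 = -0.19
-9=-9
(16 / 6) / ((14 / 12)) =16 / 7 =2.29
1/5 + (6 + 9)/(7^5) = 16882/84035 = 0.20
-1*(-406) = 406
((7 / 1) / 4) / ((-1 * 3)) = -7 / 12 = -0.58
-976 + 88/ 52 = -12666/ 13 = -974.31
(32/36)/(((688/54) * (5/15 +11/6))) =18/559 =0.03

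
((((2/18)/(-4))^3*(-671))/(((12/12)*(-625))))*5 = -671/5832000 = -0.00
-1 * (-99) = 99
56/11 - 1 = 45/11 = 4.09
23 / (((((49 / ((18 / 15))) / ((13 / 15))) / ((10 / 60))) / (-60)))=-4.88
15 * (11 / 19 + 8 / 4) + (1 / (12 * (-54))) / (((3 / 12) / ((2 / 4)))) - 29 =59597 / 6156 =9.68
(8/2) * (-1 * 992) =-3968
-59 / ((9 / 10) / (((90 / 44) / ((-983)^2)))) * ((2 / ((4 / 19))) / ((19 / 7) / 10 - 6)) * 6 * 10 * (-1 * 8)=-470820000 / 4262300779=-0.11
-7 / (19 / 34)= -238 / 19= -12.53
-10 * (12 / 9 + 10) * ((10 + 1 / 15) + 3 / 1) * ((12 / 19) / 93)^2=-213248 / 3122289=-0.07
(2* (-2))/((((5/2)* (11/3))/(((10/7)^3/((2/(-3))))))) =7200/3773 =1.91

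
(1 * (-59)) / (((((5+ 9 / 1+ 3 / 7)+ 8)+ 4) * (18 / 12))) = -826 / 555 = -1.49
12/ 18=2/ 3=0.67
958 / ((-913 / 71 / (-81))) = 5509458 / 913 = 6034.46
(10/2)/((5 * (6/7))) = 7/6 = 1.17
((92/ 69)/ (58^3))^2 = 1/ 21413639556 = 0.00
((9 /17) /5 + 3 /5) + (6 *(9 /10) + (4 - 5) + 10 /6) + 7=3512 /255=13.77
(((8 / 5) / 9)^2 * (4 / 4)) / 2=32 / 2025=0.02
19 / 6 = 3.17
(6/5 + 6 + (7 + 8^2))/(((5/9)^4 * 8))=2565351/25000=102.61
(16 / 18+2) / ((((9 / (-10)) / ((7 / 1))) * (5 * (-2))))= 182 / 81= 2.25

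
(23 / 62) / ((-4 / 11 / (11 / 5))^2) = 336743 / 24800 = 13.58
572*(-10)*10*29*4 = -6635200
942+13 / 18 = 16969 / 18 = 942.72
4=4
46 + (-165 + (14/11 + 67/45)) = -57538/495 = -116.24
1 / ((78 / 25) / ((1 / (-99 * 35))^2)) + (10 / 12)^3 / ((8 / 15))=1300674407 / 1198701504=1.09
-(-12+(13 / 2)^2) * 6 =-363 / 2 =-181.50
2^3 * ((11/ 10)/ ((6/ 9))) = 66/ 5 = 13.20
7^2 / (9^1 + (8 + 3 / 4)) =196 / 71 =2.76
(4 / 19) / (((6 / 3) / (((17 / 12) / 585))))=17 / 66690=0.00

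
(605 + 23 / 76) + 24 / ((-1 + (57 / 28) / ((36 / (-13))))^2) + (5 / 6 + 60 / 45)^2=71833953659 / 116242038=617.97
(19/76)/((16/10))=5/32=0.16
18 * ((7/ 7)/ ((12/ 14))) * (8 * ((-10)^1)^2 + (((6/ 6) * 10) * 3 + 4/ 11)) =191814/ 11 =17437.64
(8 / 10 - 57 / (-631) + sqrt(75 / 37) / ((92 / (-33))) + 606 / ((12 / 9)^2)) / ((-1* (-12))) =8626157 / 302880 - 55* sqrt(111) / 13616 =28.44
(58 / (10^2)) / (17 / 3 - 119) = -87 / 17000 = -0.01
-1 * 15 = -15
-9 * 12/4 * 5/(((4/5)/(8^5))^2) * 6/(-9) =150994944000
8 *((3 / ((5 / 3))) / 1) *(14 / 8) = 126 / 5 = 25.20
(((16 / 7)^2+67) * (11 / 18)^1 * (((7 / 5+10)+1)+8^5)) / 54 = 1063423493 / 39690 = 26793.23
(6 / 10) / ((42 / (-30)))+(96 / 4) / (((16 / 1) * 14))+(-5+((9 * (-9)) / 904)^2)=-30395369 / 5720512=-5.31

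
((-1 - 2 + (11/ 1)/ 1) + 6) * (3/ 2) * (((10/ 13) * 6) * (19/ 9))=2660/ 13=204.62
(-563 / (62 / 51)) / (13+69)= -28713 / 5084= -5.65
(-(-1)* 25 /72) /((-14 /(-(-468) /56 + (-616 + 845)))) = -83075 /14112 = -5.89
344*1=344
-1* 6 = -6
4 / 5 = 0.80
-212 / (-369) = 212 / 369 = 0.57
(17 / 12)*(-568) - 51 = -2567 / 3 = -855.67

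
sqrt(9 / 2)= 3 * sqrt(2) / 2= 2.12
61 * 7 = 427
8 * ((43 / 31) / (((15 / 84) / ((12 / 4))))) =28896 / 155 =186.43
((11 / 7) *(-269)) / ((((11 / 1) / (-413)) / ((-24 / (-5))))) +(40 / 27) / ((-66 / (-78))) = 113131088 / 1485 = 76182.55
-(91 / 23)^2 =-8281 / 529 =-15.65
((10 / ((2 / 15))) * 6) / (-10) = -45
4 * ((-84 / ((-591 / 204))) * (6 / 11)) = 137088 / 2167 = 63.26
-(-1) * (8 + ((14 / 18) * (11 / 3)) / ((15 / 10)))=802 / 81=9.90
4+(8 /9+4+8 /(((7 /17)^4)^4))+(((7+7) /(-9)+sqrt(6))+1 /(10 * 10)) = sqrt(6)+116786933713746529185403 /9969879170880300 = 11713979.29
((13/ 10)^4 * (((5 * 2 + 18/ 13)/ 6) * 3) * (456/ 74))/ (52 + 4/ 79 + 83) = 9893091/ 13336250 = 0.74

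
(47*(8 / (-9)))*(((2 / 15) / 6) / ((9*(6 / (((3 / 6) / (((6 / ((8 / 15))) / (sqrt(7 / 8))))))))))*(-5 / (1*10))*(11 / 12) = 517*sqrt(14) / 5904900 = 0.00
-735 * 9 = -6615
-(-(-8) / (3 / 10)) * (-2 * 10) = 1600 / 3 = 533.33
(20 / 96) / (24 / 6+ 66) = 1 / 336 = 0.00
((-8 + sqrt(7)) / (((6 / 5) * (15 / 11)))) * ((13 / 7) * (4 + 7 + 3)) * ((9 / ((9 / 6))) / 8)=-286 / 3 + 143 * sqrt(7) / 12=-63.80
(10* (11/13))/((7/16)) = 19.34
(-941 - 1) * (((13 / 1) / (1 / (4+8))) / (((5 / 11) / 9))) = -14548248 / 5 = -2909649.60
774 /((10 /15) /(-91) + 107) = 211302 /29209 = 7.23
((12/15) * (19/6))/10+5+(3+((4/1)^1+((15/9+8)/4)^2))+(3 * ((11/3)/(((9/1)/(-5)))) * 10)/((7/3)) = -204041/25200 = -8.10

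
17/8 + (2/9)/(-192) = 1835/864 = 2.12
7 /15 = 0.47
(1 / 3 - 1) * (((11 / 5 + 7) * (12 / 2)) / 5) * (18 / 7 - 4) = 368 / 35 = 10.51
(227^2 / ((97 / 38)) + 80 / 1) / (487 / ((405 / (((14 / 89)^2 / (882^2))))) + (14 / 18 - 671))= -25030479152355390 / 827764301819081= -30.24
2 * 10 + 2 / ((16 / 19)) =179 / 8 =22.38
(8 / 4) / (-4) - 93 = -187 / 2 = -93.50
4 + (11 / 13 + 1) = 76 / 13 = 5.85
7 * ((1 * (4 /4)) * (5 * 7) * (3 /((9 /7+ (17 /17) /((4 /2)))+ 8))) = 10290 /137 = 75.11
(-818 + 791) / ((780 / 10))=-9 / 26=-0.35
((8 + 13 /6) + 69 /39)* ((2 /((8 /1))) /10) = 931 /3120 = 0.30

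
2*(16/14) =16/7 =2.29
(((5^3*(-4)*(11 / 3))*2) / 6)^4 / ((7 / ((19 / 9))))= 17386187500000000 / 413343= 42062373138.05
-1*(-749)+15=764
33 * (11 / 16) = 363 / 16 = 22.69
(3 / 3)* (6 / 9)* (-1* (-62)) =41.33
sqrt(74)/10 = 0.86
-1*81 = -81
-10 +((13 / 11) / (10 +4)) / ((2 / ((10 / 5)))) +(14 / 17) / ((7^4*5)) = -6359911 / 641410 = -9.92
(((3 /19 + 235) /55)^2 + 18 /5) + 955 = 1066778189 /1092025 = 976.88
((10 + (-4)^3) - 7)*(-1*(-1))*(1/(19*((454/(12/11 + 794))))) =-266753/47443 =-5.62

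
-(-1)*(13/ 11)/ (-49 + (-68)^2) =13/ 50325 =0.00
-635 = -635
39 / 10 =3.90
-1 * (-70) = 70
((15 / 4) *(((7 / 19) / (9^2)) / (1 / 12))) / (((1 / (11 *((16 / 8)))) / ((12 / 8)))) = 385 / 57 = 6.75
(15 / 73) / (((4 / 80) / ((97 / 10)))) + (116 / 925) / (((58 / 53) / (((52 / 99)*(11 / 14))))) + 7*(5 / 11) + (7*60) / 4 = 6929945068 / 46794825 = 148.09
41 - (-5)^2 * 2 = -9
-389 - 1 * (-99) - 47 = -337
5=5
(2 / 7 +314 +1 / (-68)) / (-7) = -44.90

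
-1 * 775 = -775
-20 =-20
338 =338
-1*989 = -989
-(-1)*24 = 24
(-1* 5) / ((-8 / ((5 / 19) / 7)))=25 / 1064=0.02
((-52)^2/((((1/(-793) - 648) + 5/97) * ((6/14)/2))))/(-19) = 727980344/710233395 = 1.02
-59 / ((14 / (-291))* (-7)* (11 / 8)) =-68676 / 539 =-127.41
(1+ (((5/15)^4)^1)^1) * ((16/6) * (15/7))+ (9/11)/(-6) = 70459/12474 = 5.65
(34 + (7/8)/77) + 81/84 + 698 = 451513/616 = 732.98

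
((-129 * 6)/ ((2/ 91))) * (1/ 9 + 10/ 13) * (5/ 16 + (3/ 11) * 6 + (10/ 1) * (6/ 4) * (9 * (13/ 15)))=-649047805/ 176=-3687771.62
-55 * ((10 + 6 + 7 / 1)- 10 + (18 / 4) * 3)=-2915 / 2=-1457.50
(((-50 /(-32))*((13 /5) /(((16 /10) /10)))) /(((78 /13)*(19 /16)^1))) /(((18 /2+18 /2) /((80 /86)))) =8125 /44118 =0.18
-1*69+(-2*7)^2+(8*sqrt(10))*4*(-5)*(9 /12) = -252.47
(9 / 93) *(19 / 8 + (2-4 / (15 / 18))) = -51 / 1240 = -0.04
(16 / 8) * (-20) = -40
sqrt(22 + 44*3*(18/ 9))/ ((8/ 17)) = 17*sqrt(286)/ 8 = 35.94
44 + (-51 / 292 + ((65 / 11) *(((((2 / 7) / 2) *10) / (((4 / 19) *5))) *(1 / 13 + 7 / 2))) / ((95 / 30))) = 1189039 / 22484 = 52.88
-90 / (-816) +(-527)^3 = -19905392873 / 136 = -146363182.89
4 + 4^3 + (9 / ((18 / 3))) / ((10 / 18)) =70.70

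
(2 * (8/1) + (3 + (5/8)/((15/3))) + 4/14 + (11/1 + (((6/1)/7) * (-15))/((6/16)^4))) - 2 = -313361/504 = -621.75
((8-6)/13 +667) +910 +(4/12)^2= 184540/117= 1577.26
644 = 644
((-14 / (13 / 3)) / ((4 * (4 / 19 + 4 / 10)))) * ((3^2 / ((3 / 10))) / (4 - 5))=29925 / 754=39.69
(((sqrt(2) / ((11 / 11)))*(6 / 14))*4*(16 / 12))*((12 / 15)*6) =384*sqrt(2) / 35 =15.52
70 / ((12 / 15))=175 / 2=87.50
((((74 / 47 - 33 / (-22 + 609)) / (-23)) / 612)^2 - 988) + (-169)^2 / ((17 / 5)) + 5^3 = 1136700097334901372961 / 150810102351159696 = 7537.29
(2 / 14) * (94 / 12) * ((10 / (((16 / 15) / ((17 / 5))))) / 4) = 3995 / 448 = 8.92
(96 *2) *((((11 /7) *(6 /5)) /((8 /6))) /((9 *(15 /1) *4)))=88 /175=0.50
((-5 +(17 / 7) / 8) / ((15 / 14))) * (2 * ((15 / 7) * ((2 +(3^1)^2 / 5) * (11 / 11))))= -4997 / 70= -71.39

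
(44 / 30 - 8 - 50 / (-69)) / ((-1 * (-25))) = -668 / 2875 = -0.23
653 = 653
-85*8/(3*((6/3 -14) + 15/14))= 560/27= 20.74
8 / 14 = 4 / 7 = 0.57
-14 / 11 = -1.27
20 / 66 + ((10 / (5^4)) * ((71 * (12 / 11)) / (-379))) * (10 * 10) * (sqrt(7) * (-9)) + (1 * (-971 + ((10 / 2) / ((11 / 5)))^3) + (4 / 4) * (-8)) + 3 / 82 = -316595105 / 327426 + 61344 * sqrt(7) / 20845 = -959.14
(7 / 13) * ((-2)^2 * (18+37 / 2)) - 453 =-4867 / 13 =-374.38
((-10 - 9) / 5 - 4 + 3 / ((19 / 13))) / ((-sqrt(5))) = 546 * sqrt(5) / 475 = 2.57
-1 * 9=-9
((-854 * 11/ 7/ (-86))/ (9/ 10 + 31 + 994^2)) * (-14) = -93940/ 424869197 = -0.00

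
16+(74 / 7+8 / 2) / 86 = 4867 / 301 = 16.17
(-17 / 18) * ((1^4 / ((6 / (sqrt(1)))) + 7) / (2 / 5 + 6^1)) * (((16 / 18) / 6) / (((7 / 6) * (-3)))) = 3655 / 81648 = 0.04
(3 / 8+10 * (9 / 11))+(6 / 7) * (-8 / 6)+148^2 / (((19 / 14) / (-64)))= -12089519371 / 11704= -1032939.11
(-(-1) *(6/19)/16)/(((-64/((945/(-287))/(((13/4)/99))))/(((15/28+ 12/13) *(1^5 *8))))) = 0.36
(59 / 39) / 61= 59 / 2379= 0.02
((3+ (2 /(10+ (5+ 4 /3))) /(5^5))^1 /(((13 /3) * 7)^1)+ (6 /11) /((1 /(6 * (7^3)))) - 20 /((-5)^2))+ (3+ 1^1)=13274408621 /11790625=1125.84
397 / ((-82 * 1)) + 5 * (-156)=-64357 / 82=-784.84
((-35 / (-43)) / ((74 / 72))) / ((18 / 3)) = 210 / 1591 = 0.13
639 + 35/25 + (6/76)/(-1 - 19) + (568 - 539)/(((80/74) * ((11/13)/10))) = 8004021/8360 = 957.42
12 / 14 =6 / 7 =0.86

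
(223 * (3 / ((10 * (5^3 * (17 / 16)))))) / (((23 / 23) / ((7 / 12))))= 3122 / 10625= 0.29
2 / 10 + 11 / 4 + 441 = 8879 / 20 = 443.95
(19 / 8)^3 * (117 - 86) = 212629 / 512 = 415.29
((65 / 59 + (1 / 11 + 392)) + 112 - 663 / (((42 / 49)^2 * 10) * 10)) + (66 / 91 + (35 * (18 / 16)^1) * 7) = 54749019139 / 70870800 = 772.52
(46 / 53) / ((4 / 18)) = 207 / 53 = 3.91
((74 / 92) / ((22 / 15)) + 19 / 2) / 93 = 0.11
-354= -354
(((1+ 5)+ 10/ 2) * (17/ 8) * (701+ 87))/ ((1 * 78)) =36839/ 156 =236.15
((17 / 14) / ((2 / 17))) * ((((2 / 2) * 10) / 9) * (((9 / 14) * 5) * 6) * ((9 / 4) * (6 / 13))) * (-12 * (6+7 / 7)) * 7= -1755675 / 13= -135051.92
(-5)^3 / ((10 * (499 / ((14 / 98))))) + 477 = 3332297 / 6986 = 477.00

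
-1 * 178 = -178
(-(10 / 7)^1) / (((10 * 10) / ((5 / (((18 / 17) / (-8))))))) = 34 / 63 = 0.54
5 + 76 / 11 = 11.91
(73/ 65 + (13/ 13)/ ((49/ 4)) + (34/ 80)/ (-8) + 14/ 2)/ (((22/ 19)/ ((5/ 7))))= 31570761/ 6278272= 5.03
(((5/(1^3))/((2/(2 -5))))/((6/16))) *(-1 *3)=60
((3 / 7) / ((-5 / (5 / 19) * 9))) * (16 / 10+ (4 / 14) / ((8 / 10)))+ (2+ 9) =307093 / 27930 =11.00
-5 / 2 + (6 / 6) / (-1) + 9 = 11 / 2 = 5.50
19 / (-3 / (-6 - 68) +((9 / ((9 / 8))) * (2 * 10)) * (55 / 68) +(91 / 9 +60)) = 215118 / 2259457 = 0.10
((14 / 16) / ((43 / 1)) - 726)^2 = 62368569169 / 118336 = 527046.45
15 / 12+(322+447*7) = 13809 / 4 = 3452.25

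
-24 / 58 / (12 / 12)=-12 / 29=-0.41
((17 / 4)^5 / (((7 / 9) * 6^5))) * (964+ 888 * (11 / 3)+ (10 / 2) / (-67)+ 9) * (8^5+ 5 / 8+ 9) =1953543743617059 / 61472768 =31779010.56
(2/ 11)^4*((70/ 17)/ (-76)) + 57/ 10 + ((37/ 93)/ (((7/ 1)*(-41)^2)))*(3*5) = 98335356103377/ 17250461184110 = 5.70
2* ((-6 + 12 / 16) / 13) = -21 / 26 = -0.81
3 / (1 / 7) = 21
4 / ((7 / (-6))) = -3.43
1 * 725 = 725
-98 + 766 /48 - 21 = -2473 /24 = -103.04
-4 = -4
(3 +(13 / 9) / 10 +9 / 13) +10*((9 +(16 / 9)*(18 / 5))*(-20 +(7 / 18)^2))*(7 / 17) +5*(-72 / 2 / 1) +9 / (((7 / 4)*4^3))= -1434.73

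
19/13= 1.46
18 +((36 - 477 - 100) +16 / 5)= -2599 / 5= -519.80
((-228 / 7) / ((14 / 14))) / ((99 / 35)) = -380 / 33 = -11.52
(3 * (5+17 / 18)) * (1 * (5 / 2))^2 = 2675 / 24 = 111.46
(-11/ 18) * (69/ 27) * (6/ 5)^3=-1012/ 375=-2.70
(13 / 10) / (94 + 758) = 13 / 8520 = 0.00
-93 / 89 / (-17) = 93 / 1513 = 0.06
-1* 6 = -6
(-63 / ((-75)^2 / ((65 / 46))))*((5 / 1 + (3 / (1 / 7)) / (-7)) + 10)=-546 / 2875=-0.19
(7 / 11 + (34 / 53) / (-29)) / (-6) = -10385 / 101442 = -0.10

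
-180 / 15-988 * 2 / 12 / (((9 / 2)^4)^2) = -1549808420 / 129140163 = -12.00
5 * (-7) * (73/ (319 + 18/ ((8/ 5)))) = -10220/ 1321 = -7.74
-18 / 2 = -9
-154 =-154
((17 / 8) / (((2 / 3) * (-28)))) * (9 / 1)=-459 / 448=-1.02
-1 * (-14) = 14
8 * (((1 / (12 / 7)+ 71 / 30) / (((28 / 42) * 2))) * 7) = 1239 / 10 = 123.90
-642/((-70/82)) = 26322/35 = 752.06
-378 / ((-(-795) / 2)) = -252 / 265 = -0.95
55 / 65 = 0.85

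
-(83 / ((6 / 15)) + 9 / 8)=-1669 / 8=-208.62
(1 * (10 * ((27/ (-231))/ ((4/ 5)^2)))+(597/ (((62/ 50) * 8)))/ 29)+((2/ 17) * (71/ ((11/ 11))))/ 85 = 138915289/ 400108940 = 0.35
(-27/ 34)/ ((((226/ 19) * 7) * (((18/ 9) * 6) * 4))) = -171/ 860608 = -0.00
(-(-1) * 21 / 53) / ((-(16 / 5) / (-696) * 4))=9135 / 424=21.54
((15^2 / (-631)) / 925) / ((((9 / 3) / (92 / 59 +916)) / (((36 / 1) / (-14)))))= 2923344 / 9642311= 0.30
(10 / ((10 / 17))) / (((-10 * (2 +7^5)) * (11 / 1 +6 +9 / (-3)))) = -0.00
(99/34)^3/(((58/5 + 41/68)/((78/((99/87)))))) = 18474885/133229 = 138.67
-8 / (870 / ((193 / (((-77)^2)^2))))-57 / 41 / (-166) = 871614397363 / 104074444715010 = 0.01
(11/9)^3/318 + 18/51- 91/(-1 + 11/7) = -1252373101/7881948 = -158.89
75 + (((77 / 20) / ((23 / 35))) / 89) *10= 309745 / 4094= 75.66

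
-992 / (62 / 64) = -1024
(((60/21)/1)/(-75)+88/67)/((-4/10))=-4486/1407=-3.19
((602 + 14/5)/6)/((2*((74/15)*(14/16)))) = 11.68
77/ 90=0.86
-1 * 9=-9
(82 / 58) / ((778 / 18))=369 / 11281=0.03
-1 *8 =-8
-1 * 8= -8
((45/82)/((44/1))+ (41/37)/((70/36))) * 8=4.66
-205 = -205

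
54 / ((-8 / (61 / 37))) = -1647 / 148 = -11.13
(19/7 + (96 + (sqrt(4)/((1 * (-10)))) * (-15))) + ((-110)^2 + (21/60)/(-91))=12201.71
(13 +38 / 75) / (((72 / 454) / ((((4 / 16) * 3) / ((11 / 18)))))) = 229951 / 2200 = 104.52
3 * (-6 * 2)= -36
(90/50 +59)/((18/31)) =4712/45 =104.71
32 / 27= 1.19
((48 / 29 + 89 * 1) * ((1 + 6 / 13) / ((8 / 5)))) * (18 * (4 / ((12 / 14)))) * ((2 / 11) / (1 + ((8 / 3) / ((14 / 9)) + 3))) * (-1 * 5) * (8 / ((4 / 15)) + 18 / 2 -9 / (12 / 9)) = -35689.23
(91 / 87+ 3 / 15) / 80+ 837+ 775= 28049071 / 17400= 1612.02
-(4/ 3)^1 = -4/ 3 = -1.33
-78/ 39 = -2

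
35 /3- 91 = -238 /3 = -79.33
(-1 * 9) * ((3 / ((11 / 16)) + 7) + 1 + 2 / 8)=-4995 / 44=-113.52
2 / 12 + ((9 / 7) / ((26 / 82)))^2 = 825247 / 49686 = 16.61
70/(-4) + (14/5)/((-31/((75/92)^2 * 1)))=-17.56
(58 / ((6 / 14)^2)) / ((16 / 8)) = 1421 / 9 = 157.89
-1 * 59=-59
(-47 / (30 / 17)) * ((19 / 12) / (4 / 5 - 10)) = 15181 / 3312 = 4.58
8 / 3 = 2.67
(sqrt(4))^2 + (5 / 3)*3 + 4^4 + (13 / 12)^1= 3193 / 12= 266.08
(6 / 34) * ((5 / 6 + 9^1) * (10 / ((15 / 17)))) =59 / 3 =19.67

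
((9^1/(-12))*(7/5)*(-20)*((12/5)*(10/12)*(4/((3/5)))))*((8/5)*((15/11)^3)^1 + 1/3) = 1229.32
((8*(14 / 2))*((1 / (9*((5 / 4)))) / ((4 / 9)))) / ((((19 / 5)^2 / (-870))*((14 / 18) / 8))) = -2505600 / 361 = -6940.72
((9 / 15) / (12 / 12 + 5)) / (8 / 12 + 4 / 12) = 1 / 10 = 0.10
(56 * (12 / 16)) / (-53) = -42 / 53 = -0.79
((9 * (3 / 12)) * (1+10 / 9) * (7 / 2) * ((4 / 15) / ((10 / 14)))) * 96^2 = 1430016 / 25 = 57200.64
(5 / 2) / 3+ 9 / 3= 23 / 6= 3.83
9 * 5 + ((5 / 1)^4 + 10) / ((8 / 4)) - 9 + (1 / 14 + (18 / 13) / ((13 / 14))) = 420039 / 1183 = 355.06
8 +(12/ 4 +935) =946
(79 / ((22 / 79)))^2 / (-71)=-38950081 / 34364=-1133.46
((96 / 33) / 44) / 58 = 4 / 3509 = 0.00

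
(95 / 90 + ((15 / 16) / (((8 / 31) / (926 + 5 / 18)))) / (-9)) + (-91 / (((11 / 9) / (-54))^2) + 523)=-148439801635 / 836352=-177484.84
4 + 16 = 20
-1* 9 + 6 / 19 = -165 / 19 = -8.68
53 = 53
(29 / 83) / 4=29 / 332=0.09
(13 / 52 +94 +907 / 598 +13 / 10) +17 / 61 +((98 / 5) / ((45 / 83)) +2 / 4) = 2199566309 / 16415100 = 134.00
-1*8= -8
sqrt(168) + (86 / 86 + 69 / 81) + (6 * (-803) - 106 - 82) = -135112 / 27 + 2 * sqrt(42) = -4991.19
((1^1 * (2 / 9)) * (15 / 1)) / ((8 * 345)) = 1 / 828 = 0.00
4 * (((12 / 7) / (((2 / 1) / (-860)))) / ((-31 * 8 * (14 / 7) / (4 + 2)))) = 7740 / 217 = 35.67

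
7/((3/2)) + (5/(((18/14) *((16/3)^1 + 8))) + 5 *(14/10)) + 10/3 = 15.29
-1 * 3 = -3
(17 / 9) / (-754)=-0.00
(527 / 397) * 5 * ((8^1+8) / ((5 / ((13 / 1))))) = 276.11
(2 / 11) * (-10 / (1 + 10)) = -20 / 121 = -0.17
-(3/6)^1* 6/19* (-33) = 99/19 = 5.21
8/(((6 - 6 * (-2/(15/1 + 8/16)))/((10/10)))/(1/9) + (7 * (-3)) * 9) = -248/3969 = -0.06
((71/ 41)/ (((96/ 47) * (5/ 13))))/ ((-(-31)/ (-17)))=-737477/ 610080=-1.21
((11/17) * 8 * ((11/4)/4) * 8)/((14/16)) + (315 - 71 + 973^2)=112693659/119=947005.54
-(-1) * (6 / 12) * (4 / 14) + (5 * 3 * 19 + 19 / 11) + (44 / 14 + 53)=26412 / 77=343.01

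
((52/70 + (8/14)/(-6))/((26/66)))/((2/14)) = 748/65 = 11.51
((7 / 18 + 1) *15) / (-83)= -125 / 498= -0.25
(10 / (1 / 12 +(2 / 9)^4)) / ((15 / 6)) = 104976 / 2251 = 46.64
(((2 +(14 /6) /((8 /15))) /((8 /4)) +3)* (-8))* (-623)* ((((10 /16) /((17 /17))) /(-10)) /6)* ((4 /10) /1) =-20559 /160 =-128.49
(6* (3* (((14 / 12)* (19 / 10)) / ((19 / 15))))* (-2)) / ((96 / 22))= -231 / 16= -14.44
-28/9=-3.11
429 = 429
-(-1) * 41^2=1681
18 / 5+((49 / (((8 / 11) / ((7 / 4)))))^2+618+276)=75773357 / 5120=14799.48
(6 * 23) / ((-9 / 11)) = -506 / 3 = -168.67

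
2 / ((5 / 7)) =14 / 5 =2.80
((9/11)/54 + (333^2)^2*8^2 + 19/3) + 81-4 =51939868241405/66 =786967700627.35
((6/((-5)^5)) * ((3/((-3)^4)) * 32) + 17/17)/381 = 28061/10715625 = 0.00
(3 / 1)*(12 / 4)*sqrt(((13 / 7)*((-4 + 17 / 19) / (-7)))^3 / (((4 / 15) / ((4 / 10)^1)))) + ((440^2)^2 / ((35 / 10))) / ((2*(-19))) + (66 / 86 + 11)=-1611681212702 / 5719 + 6903*sqrt(87438) / 247646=-281811709.31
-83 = -83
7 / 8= 0.88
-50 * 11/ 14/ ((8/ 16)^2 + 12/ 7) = -20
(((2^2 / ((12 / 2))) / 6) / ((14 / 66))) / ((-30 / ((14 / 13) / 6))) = -11 / 3510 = -0.00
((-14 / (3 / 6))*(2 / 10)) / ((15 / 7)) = -196 / 75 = -2.61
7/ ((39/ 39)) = 7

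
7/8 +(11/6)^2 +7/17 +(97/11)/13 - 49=-7644313/175032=-43.67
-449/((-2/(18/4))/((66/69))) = 44451/46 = 966.33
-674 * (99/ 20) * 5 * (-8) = 133452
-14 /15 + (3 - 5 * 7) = -494 /15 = -32.93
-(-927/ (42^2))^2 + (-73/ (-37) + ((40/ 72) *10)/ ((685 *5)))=2976635339/ 1752576336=1.70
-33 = -33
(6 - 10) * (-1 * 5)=20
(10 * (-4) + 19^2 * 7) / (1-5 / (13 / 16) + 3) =-32331 / 28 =-1154.68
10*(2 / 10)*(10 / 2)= 10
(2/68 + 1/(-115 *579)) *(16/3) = 532408/3395835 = 0.16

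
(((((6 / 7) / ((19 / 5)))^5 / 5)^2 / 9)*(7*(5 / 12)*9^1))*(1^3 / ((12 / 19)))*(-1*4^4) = -209952000000000 / 13021612539908538853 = -0.00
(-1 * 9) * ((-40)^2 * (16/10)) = -23040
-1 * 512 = -512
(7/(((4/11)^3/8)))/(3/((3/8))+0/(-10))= 9317/64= 145.58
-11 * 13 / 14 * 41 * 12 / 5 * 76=-2673528 / 35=-76386.51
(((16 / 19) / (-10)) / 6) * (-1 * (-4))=-16 / 285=-0.06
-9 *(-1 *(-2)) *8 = -144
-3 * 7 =-21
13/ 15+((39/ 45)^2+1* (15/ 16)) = 9199/ 3600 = 2.56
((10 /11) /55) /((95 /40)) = 16 /2299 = 0.01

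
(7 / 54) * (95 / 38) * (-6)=-35 / 18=-1.94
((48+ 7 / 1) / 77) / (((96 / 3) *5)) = 1 / 224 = 0.00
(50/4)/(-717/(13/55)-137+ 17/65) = -125/31702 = -0.00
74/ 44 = 37/ 22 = 1.68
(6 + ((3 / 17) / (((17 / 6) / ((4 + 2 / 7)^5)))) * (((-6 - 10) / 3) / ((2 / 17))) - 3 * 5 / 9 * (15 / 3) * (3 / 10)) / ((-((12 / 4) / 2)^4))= 18646399736 / 23143239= 805.70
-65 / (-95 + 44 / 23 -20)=1495 / 2601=0.57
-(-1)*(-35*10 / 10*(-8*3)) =840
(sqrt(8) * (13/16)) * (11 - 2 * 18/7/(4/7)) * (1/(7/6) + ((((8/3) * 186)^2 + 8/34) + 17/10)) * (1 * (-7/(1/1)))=-3805910719 * sqrt(2)/680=-7915250.82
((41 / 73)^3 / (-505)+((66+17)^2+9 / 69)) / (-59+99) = 31128068958067 / 180737298200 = 172.23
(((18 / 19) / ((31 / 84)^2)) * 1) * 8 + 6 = 1125618 / 18259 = 61.65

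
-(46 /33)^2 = -1.94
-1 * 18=-18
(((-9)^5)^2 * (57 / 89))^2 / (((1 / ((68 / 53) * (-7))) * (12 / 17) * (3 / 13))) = -115424134250693479564037139 / 419813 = -274941781818794271649.61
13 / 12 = 1.08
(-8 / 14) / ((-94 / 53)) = 106 / 329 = 0.32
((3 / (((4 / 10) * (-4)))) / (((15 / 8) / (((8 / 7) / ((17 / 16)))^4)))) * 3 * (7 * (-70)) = 1967.75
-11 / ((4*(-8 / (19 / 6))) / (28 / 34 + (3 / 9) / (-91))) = 795245 / 891072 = 0.89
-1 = -1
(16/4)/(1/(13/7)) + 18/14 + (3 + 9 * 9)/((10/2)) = 893/35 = 25.51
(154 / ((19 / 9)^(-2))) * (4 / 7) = 31768 / 81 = 392.20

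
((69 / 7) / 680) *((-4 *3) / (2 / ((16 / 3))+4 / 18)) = -7452 / 25585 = -0.29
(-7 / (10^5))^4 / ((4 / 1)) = 2401 / 400000000000000000000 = 0.00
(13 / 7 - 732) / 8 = -5111 / 56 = -91.27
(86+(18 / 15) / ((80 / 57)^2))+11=1561747 / 16000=97.61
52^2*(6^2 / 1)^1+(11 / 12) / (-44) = 4672511 / 48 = 97343.98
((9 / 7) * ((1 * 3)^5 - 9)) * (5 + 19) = 50544 / 7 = 7220.57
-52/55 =-0.95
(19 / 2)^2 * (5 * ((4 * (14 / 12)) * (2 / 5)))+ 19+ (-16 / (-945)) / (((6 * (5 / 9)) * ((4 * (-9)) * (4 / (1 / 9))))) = 219769199 / 255150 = 861.33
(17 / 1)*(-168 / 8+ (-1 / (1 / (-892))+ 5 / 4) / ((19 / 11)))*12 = 1923057 / 19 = 101213.53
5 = 5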